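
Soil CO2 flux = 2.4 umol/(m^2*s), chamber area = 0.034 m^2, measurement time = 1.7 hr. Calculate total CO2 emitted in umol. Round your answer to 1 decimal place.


Step 1: Convert time to seconds: 1.7 hr * 3600 = 6120.0 s
Step 2: Total = flux * area * time_s
Step 3: Total = 2.4 * 0.034 * 6120.0
Step 4: Total = 499.4 umol

499.4


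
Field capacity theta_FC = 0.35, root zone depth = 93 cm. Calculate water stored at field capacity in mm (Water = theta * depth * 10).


Step 1: Water (mm) = theta_FC * depth (cm) * 10
Step 2: Water = 0.35 * 93 * 10
Step 3: Water = 325.5 mm

325.5


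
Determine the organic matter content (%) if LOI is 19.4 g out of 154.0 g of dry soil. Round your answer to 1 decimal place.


Step 1: OM% = 100 * LOI / sample mass
Step 2: OM = 100 * 19.4 / 154.0
Step 3: OM = 12.6%

12.6


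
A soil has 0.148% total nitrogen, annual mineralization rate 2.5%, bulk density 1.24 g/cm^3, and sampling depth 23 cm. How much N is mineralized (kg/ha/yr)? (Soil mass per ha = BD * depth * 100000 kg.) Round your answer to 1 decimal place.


Step 1: Soil mass per ha = BD * depth * 100000 = 1.24 * 23 * 100000 = 2852000 kg
Step 2: Total N pool = soil mass * N%/100 = 2852000 * 0.148/100 = 4220.96 kg/ha
Step 3: N mineralized = N pool * rate%/100 = 4220.96 * 2.5/100 = 105.5 kg/ha/yr

105.5


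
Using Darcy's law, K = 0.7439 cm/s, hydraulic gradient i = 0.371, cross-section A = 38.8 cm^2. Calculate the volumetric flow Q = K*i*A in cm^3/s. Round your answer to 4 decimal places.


Step 1: Apply Darcy's law: Q = K * i * A
Step 2: Q = 0.7439 * 0.371 * 38.8
Step 3: Q = 10.7083 cm^3/s

10.7083


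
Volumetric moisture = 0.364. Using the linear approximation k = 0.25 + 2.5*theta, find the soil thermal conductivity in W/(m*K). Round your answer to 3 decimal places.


Step 1: k = 0.25 + 2.5 * theta
Step 2: k = 0.25 + 2.5 * 0.364
Step 3: k = 0.25 + 0.91
Step 4: k = 1.16 W/(m*K)

1.16


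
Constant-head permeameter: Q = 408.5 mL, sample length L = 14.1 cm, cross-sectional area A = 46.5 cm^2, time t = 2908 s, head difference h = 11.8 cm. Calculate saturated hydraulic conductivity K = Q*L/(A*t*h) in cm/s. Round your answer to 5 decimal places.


Step 1: K = Q * L / (A * t * h)
Step 2: Numerator = 408.5 * 14.1 = 5759.85
Step 3: Denominator = 46.5 * 2908 * 11.8 = 1595619.6
Step 4: K = 5759.85 / 1595619.6 = 0.00361 cm/s

0.00361


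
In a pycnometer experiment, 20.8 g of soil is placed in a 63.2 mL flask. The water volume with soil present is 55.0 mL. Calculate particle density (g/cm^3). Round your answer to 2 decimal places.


Step 1: Volume of solids = flask volume - water volume with soil
Step 2: V_solids = 63.2 - 55.0 = 8.2 mL
Step 3: Particle density = mass / V_solids = 20.8 / 8.2 = 2.54 g/cm^3

2.54


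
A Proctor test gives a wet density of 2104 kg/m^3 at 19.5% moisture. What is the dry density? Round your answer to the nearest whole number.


Step 1: Dry density = wet density / (1 + w/100)
Step 2: Dry density = 2104 / (1 + 19.5/100)
Step 3: Dry density = 2104 / 1.195
Step 4: Dry density = 1761 kg/m^3

1761


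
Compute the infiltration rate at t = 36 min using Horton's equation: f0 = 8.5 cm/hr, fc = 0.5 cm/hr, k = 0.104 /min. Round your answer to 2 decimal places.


Step 1: f = fc + (f0 - fc) * exp(-k * t)
Step 2: exp(-0.104 * 36) = 0.023659
Step 3: f = 0.5 + (8.5 - 0.5) * 0.023659
Step 4: f = 0.5 + 8.0 * 0.023659
Step 5: f = 0.69 cm/hr

0.69


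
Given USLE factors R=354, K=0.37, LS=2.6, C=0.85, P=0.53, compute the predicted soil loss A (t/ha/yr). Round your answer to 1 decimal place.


Step 1: A = R * K * LS * C * P
Step 2: R * K = 354 * 0.37 = 130.98
Step 3: (R*K) * LS = 130.98 * 2.6 = 340.548
Step 4: * C * P = 340.548 * 0.85 * 0.53 = 153.4
Step 5: A = 153.4 t/(ha*yr)

153.4


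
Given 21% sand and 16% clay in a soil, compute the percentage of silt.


Step 1: sand + silt + clay = 100%
Step 2: silt = 100 - sand - clay
Step 3: silt = 100 - 21 - 16
Step 4: silt = 63%

63


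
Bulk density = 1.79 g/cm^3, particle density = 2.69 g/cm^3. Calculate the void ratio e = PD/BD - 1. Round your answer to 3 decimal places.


Step 1: e = PD / BD - 1
Step 2: e = 2.69 / 1.79 - 1
Step 3: e = 1.50279 - 1
Step 4: e = 0.503

0.503


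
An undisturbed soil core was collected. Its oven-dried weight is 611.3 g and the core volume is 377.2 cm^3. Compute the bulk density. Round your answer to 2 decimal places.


Step 1: Identify the formula: BD = dry mass / volume
Step 2: Substitute values: BD = 611.3 / 377.2
Step 3: BD = 1.62 g/cm^3

1.62


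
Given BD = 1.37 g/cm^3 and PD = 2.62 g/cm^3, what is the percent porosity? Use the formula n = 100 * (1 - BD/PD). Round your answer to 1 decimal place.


Step 1: Formula: n = 100 * (1 - BD / PD)
Step 2: n = 100 * (1 - 1.37 / 2.62)
Step 3: n = 100 * (1 - 0.5229)
Step 4: n = 47.7%

47.7


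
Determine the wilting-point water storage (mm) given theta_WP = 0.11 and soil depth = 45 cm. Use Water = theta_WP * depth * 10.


Step 1: Water (mm) = theta_WP * depth * 10
Step 2: Water = 0.11 * 45 * 10
Step 3: Water = 49.5 mm

49.5


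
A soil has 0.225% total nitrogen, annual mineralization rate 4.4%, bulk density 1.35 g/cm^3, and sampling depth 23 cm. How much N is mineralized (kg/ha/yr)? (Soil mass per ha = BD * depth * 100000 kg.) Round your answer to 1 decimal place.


Step 1: Soil mass per ha = BD * depth * 100000 = 1.35 * 23 * 100000 = 3105000 kg
Step 2: Total N pool = soil mass * N%/100 = 3105000 * 0.225/100 = 6986.25 kg/ha
Step 3: N mineralized = N pool * rate%/100 = 6986.25 * 4.4/100 = 307.4 kg/ha/yr

307.4


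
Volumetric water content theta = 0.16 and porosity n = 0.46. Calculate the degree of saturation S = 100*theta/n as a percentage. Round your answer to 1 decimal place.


Step 1: S = 100 * theta_v / n
Step 2: S = 100 * 0.16 / 0.46
Step 3: S = 34.8%

34.8


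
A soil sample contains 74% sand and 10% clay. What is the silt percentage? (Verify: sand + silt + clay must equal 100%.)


Step 1: sand + silt + clay = 100%
Step 2: silt = 100 - sand - clay
Step 3: silt = 100 - 74 - 10
Step 4: silt = 16%

16


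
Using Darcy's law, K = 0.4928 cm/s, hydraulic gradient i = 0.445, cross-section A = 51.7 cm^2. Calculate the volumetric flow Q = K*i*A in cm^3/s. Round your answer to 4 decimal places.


Step 1: Apply Darcy's law: Q = K * i * A
Step 2: Q = 0.4928 * 0.445 * 51.7
Step 3: Q = 11.3376 cm^3/s

11.3376


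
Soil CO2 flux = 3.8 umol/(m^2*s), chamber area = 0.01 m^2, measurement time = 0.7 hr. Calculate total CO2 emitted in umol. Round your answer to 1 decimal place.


Step 1: Convert time to seconds: 0.7 hr * 3600 = 2520.0 s
Step 2: Total = flux * area * time_s
Step 3: Total = 3.8 * 0.01 * 2520.0
Step 4: Total = 95.8 umol

95.8


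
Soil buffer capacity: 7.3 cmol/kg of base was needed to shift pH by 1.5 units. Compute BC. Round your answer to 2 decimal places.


Step 1: BC = change in base / change in pH
Step 2: BC = 7.3 / 1.5
Step 3: BC = 4.87 cmol/(kg*pH unit)

4.87


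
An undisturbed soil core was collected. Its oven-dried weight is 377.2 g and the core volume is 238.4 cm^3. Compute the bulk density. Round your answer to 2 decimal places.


Step 1: Identify the formula: BD = dry mass / volume
Step 2: Substitute values: BD = 377.2 / 238.4
Step 3: BD = 1.58 g/cm^3

1.58


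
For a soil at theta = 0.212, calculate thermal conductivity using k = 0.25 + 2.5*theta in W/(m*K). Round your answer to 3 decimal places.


Step 1: k = 0.25 + 2.5 * theta
Step 2: k = 0.25 + 2.5 * 0.212
Step 3: k = 0.25 + 0.53
Step 4: k = 0.78 W/(m*K)

0.78


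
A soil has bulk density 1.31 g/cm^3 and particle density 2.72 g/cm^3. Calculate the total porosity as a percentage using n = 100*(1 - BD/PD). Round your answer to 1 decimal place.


Step 1: Formula: n = 100 * (1 - BD / PD)
Step 2: n = 100 * (1 - 1.31 / 2.72)
Step 3: n = 100 * (1 - 0.48162)
Step 4: n = 51.8%

51.8


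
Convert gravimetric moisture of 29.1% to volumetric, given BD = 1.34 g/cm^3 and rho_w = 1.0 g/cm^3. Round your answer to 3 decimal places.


Step 1: theta = (w / 100) * BD / rho_w
Step 2: theta = (29.1 / 100) * 1.34 / 1.0
Step 3: theta = 0.291 * 1.34
Step 4: theta = 0.39

0.39


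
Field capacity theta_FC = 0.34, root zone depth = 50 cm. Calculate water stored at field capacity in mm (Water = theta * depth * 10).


Step 1: Water (mm) = theta_FC * depth (cm) * 10
Step 2: Water = 0.34 * 50 * 10
Step 3: Water = 170.0 mm

170.0


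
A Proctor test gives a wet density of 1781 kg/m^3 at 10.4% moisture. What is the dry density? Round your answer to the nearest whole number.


Step 1: Dry density = wet density / (1 + w/100)
Step 2: Dry density = 1781 / (1 + 10.4/100)
Step 3: Dry density = 1781 / 1.104
Step 4: Dry density = 1613 kg/m^3

1613


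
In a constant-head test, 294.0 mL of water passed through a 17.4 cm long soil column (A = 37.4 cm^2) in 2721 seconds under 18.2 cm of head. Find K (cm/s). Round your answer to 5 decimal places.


Step 1: K = Q * L / (A * t * h)
Step 2: Numerator = 294.0 * 17.4 = 5115.6
Step 3: Denominator = 37.4 * 2721 * 18.2 = 1852130.28
Step 4: K = 5115.6 / 1852130.28 = 0.00276 cm/s

0.00276


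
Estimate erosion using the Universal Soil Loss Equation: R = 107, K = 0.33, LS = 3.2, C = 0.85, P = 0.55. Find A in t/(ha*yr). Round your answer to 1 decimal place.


Step 1: A = R * K * LS * C * P
Step 2: R * K = 107 * 0.33 = 35.31
Step 3: (R*K) * LS = 35.31 * 3.2 = 112.992
Step 4: * C * P = 112.992 * 0.85 * 0.55 = 52.8
Step 5: A = 52.8 t/(ha*yr)

52.8


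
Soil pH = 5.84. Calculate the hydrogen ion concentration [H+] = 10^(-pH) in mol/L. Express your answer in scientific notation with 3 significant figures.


Step 1: [H+] = 10^(-pH)
Step 2: [H+] = 10^(-5.84)
Step 3: [H+] = 1.45e-06 mol/L

1.45e-06


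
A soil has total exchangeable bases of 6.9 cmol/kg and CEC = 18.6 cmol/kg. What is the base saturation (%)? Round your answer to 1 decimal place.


Step 1: BS = 100 * (sum of bases) / CEC
Step 2: BS = 100 * 6.9 / 18.6
Step 3: BS = 37.1%

37.1


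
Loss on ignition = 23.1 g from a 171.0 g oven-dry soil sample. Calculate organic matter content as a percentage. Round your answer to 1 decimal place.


Step 1: OM% = 100 * LOI / sample mass
Step 2: OM = 100 * 23.1 / 171.0
Step 3: OM = 13.5%

13.5


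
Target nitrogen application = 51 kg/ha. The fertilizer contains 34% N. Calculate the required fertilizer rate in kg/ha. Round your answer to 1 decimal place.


Step 1: Fertilizer rate = target N / (N content / 100)
Step 2: Rate = 51 / (34 / 100)
Step 3: Rate = 51 / 0.34
Step 4: Rate = 150.0 kg/ha

150.0


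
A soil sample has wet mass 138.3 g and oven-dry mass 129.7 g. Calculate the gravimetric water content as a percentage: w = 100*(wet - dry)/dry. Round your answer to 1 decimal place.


Step 1: Water mass = wet - dry = 138.3 - 129.7 = 8.6 g
Step 2: w = 100 * water mass / dry mass
Step 3: w = 100 * 8.6 / 129.7 = 6.6%

6.6


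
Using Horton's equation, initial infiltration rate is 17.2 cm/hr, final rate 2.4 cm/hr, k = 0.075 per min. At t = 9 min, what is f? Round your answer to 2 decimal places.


Step 1: f = fc + (f0 - fc) * exp(-k * t)
Step 2: exp(-0.075 * 9) = 0.509156
Step 3: f = 2.4 + (17.2 - 2.4) * 0.509156
Step 4: f = 2.4 + 14.8 * 0.509156
Step 5: f = 9.94 cm/hr

9.94


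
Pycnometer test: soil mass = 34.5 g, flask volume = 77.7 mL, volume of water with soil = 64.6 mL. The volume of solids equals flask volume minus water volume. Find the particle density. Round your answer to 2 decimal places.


Step 1: Volume of solids = flask volume - water volume with soil
Step 2: V_solids = 77.7 - 64.6 = 13.1 mL
Step 3: Particle density = mass / V_solids = 34.5 / 13.1 = 2.63 g/cm^3

2.63


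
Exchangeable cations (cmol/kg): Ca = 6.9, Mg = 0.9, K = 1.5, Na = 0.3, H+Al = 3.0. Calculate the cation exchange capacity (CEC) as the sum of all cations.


Step 1: CEC = Ca + Mg + K + Na + (H+Al)
Step 2: CEC = 6.9 + 0.9 + 1.5 + 0.3 + 3.0
Step 3: CEC = 12.6 cmol/kg

12.6


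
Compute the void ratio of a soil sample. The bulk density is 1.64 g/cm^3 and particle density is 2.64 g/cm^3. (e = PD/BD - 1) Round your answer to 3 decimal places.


Step 1: e = PD / BD - 1
Step 2: e = 2.64 / 1.64 - 1
Step 3: e = 1.60976 - 1
Step 4: e = 0.61

0.61


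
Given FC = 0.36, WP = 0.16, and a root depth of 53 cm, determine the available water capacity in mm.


Step 1: Available water = (FC - WP) * depth * 10
Step 2: AW = (0.36 - 0.16) * 53 * 10
Step 3: AW = 0.2 * 53 * 10
Step 4: AW = 106.0 mm

106.0


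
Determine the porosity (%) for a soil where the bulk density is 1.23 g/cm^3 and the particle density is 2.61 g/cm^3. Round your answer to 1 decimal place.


Step 1: Formula: n = 100 * (1 - BD / PD)
Step 2: n = 100 * (1 - 1.23 / 2.61)
Step 3: n = 100 * (1 - 0.47126)
Step 4: n = 52.9%

52.9


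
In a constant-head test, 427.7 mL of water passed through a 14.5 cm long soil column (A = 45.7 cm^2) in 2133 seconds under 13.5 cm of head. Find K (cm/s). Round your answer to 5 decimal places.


Step 1: K = Q * L / (A * t * h)
Step 2: Numerator = 427.7 * 14.5 = 6201.65
Step 3: Denominator = 45.7 * 2133 * 13.5 = 1315954.35
Step 4: K = 6201.65 / 1315954.35 = 0.00471 cm/s

0.00471


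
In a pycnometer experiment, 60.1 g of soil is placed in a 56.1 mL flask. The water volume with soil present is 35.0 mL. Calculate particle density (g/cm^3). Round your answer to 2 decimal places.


Step 1: Volume of solids = flask volume - water volume with soil
Step 2: V_solids = 56.1 - 35.0 = 21.1 mL
Step 3: Particle density = mass / V_solids = 60.1 / 21.1 = 2.85 g/cm^3

2.85


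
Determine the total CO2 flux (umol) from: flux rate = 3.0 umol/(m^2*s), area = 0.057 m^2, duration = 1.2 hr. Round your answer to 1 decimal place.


Step 1: Convert time to seconds: 1.2 hr * 3600 = 4320.0 s
Step 2: Total = flux * area * time_s
Step 3: Total = 3.0 * 0.057 * 4320.0
Step 4: Total = 738.7 umol

738.7


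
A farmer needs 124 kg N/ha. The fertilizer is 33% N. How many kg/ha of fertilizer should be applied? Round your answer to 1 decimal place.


Step 1: Fertilizer rate = target N / (N content / 100)
Step 2: Rate = 124 / (33 / 100)
Step 3: Rate = 124 / 0.33
Step 4: Rate = 375.8 kg/ha

375.8


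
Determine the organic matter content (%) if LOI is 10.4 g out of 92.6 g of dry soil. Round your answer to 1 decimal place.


Step 1: OM% = 100 * LOI / sample mass
Step 2: OM = 100 * 10.4 / 92.6
Step 3: OM = 11.2%

11.2


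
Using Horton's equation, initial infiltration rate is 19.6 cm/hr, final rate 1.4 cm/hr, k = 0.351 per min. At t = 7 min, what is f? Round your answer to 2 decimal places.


Step 1: f = fc + (f0 - fc) * exp(-k * t)
Step 2: exp(-0.351 * 7) = 0.085692
Step 3: f = 1.4 + (19.6 - 1.4) * 0.085692
Step 4: f = 1.4 + 18.2 * 0.085692
Step 5: f = 2.96 cm/hr

2.96


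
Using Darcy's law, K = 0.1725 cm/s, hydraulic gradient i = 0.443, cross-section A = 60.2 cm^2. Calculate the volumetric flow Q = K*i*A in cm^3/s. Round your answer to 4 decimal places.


Step 1: Apply Darcy's law: Q = K * i * A
Step 2: Q = 0.1725 * 0.443 * 60.2
Step 3: Q = 4.6003 cm^3/s

4.6003


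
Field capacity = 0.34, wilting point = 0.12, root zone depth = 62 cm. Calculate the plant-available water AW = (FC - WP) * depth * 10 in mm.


Step 1: Available water = (FC - WP) * depth * 10
Step 2: AW = (0.34 - 0.12) * 62 * 10
Step 3: AW = 0.22 * 62 * 10
Step 4: AW = 136.4 mm

136.4


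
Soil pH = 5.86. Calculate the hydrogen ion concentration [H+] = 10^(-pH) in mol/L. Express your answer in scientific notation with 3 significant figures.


Step 1: [H+] = 10^(-pH)
Step 2: [H+] = 10^(-5.86)
Step 3: [H+] = 1.38e-06 mol/L

1.38e-06


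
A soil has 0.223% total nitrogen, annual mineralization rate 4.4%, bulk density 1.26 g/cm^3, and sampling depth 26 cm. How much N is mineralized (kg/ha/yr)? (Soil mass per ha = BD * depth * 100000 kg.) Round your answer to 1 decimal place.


Step 1: Soil mass per ha = BD * depth * 100000 = 1.26 * 26 * 100000 = 3276000 kg
Step 2: Total N pool = soil mass * N%/100 = 3276000 * 0.223/100 = 7305.48 kg/ha
Step 3: N mineralized = N pool * rate%/100 = 7305.48 * 4.4/100 = 321.4 kg/ha/yr

321.4


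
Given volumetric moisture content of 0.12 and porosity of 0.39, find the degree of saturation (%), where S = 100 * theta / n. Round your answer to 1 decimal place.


Step 1: S = 100 * theta_v / n
Step 2: S = 100 * 0.12 / 0.39
Step 3: S = 30.8%

30.8


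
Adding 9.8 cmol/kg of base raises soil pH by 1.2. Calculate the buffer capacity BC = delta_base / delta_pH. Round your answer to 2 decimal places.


Step 1: BC = change in base / change in pH
Step 2: BC = 9.8 / 1.2
Step 3: BC = 8.17 cmol/(kg*pH unit)

8.17


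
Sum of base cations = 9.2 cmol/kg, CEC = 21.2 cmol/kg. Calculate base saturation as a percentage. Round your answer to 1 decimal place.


Step 1: BS = 100 * (sum of bases) / CEC
Step 2: BS = 100 * 9.2 / 21.2
Step 3: BS = 43.4%

43.4


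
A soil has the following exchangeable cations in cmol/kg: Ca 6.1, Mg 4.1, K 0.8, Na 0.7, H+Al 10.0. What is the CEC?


Step 1: CEC = Ca + Mg + K + Na + (H+Al)
Step 2: CEC = 6.1 + 4.1 + 0.8 + 0.7 + 10.0
Step 3: CEC = 21.7 cmol/kg

21.7


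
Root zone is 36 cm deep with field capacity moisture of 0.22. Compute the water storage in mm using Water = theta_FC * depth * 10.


Step 1: Water (mm) = theta_FC * depth (cm) * 10
Step 2: Water = 0.22 * 36 * 10
Step 3: Water = 79.2 mm

79.2


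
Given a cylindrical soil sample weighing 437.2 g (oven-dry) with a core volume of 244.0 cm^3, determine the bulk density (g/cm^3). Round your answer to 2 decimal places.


Step 1: Identify the formula: BD = dry mass / volume
Step 2: Substitute values: BD = 437.2 / 244.0
Step 3: BD = 1.79 g/cm^3

1.79


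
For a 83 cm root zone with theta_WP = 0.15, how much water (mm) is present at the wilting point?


Step 1: Water (mm) = theta_WP * depth * 10
Step 2: Water = 0.15 * 83 * 10
Step 3: Water = 124.5 mm

124.5


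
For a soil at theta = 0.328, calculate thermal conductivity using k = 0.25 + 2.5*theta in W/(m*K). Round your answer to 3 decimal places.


Step 1: k = 0.25 + 2.5 * theta
Step 2: k = 0.25 + 2.5 * 0.328
Step 3: k = 0.25 + 0.82
Step 4: k = 1.07 W/(m*K)

1.07


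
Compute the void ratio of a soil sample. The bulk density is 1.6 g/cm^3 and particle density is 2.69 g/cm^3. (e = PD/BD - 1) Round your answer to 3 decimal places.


Step 1: e = PD / BD - 1
Step 2: e = 2.69 / 1.6 - 1
Step 3: e = 1.68125 - 1
Step 4: e = 0.681

0.681


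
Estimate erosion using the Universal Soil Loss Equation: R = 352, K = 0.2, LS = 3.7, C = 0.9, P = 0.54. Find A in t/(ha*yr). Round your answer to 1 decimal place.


Step 1: A = R * K * LS * C * P
Step 2: R * K = 352 * 0.2 = 70.4
Step 3: (R*K) * LS = 70.4 * 3.7 = 260.48
Step 4: * C * P = 260.48 * 0.9 * 0.54 = 126.6
Step 5: A = 126.6 t/(ha*yr)

126.6


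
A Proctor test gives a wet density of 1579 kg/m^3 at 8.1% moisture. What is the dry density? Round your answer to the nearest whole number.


Step 1: Dry density = wet density / (1 + w/100)
Step 2: Dry density = 1579 / (1 + 8.1/100)
Step 3: Dry density = 1579 / 1.081
Step 4: Dry density = 1461 kg/m^3

1461


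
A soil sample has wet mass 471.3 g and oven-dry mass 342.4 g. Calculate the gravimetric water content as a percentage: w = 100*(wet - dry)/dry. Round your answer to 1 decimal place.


Step 1: Water mass = wet - dry = 471.3 - 342.4 = 128.9 g
Step 2: w = 100 * water mass / dry mass
Step 3: w = 100 * 128.9 / 342.4 = 37.6%

37.6


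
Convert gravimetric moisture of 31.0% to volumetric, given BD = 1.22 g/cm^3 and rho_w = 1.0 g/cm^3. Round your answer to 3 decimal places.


Step 1: theta = (w / 100) * BD / rho_w
Step 2: theta = (31.0 / 100) * 1.22 / 1.0
Step 3: theta = 0.31 * 1.22
Step 4: theta = 0.378

0.378


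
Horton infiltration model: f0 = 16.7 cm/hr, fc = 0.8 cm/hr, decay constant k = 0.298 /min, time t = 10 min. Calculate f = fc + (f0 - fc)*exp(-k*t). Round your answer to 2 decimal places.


Step 1: f = fc + (f0 - fc) * exp(-k * t)
Step 2: exp(-0.298 * 10) = 0.050793
Step 3: f = 0.8 + (16.7 - 0.8) * 0.050793
Step 4: f = 0.8 + 15.9 * 0.050793
Step 5: f = 1.61 cm/hr

1.61


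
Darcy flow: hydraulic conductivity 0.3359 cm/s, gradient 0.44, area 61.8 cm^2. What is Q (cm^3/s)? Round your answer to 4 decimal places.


Step 1: Apply Darcy's law: Q = K * i * A
Step 2: Q = 0.3359 * 0.44 * 61.8
Step 3: Q = 9.1338 cm^3/s

9.1338


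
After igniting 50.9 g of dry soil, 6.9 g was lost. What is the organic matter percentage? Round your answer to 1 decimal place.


Step 1: OM% = 100 * LOI / sample mass
Step 2: OM = 100 * 6.9 / 50.9
Step 3: OM = 13.6%

13.6


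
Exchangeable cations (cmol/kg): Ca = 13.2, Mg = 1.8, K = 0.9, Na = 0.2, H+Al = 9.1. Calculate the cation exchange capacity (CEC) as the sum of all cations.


Step 1: CEC = Ca + Mg + K + Na + (H+Al)
Step 2: CEC = 13.2 + 1.8 + 0.9 + 0.2 + 9.1
Step 3: CEC = 25.2 cmol/kg

25.2


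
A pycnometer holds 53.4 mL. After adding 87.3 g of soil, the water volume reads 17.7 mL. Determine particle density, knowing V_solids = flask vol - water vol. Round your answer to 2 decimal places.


Step 1: Volume of solids = flask volume - water volume with soil
Step 2: V_solids = 53.4 - 17.7 = 35.7 mL
Step 3: Particle density = mass / V_solids = 87.3 / 35.7 = 2.45 g/cm^3

2.45


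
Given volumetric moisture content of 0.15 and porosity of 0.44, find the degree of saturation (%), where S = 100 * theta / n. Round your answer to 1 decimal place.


Step 1: S = 100 * theta_v / n
Step 2: S = 100 * 0.15 / 0.44
Step 3: S = 34.1%

34.1


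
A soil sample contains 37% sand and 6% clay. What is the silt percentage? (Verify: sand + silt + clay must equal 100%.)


Step 1: sand + silt + clay = 100%
Step 2: silt = 100 - sand - clay
Step 3: silt = 100 - 37 - 6
Step 4: silt = 57%

57


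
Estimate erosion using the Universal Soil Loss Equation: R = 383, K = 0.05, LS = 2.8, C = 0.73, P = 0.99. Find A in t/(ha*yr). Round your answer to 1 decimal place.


Step 1: A = R * K * LS * C * P
Step 2: R * K = 383 * 0.05 = 19.15
Step 3: (R*K) * LS = 19.15 * 2.8 = 53.62
Step 4: * C * P = 53.62 * 0.73 * 0.99 = 38.8
Step 5: A = 38.8 t/(ha*yr)

38.8


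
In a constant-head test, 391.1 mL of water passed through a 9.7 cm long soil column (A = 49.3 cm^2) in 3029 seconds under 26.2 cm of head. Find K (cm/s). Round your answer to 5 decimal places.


Step 1: K = Q * L / (A * t * h)
Step 2: Numerator = 391.1 * 9.7 = 3793.67
Step 3: Denominator = 49.3 * 3029 * 26.2 = 3912438.14
Step 4: K = 3793.67 / 3912438.14 = 0.00097 cm/s

0.00097


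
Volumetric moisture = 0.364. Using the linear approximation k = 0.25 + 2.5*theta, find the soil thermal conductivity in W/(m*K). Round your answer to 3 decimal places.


Step 1: k = 0.25 + 2.5 * theta
Step 2: k = 0.25 + 2.5 * 0.364
Step 3: k = 0.25 + 0.91
Step 4: k = 1.16 W/(m*K)

1.16


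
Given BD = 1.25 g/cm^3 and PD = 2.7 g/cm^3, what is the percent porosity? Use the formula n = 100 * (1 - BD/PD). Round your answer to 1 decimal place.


Step 1: Formula: n = 100 * (1 - BD / PD)
Step 2: n = 100 * (1 - 1.25 / 2.7)
Step 3: n = 100 * (1 - 0.46296)
Step 4: n = 53.7%

53.7


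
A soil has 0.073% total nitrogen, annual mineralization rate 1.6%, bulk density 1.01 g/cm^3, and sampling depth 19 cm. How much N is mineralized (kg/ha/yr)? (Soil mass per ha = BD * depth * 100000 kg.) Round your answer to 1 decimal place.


Step 1: Soil mass per ha = BD * depth * 100000 = 1.01 * 19 * 100000 = 1919000 kg
Step 2: Total N pool = soil mass * N%/100 = 1919000 * 0.073/100 = 1400.87 kg/ha
Step 3: N mineralized = N pool * rate%/100 = 1400.87 * 1.6/100 = 22.4 kg/ha/yr

22.4


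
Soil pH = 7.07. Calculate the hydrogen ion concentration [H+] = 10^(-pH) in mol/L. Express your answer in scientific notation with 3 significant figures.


Step 1: [H+] = 10^(-pH)
Step 2: [H+] = 10^(-7.07)
Step 3: [H+] = 8.51e-08 mol/L

8.51e-08


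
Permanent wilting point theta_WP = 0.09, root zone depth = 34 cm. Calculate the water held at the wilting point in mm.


Step 1: Water (mm) = theta_WP * depth * 10
Step 2: Water = 0.09 * 34 * 10
Step 3: Water = 30.6 mm

30.6


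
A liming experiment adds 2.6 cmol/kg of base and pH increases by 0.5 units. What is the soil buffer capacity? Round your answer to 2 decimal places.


Step 1: BC = change in base / change in pH
Step 2: BC = 2.6 / 0.5
Step 3: BC = 5.2 cmol/(kg*pH unit)

5.2


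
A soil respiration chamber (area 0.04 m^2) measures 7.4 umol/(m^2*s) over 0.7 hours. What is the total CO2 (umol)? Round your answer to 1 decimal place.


Step 1: Convert time to seconds: 0.7 hr * 3600 = 2520.0 s
Step 2: Total = flux * area * time_s
Step 3: Total = 7.4 * 0.04 * 2520.0
Step 4: Total = 745.9 umol

745.9


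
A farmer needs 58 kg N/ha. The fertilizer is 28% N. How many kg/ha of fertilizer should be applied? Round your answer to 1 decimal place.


Step 1: Fertilizer rate = target N / (N content / 100)
Step 2: Rate = 58 / (28 / 100)
Step 3: Rate = 58 / 0.28
Step 4: Rate = 207.1 kg/ha

207.1


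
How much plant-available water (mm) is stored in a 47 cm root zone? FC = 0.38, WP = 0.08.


Step 1: Available water = (FC - WP) * depth * 10
Step 2: AW = (0.38 - 0.08) * 47 * 10
Step 3: AW = 0.3 * 47 * 10
Step 4: AW = 141.0 mm

141.0


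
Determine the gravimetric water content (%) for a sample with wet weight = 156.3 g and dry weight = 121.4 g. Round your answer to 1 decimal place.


Step 1: Water mass = wet - dry = 156.3 - 121.4 = 34.9 g
Step 2: w = 100 * water mass / dry mass
Step 3: w = 100 * 34.9 / 121.4 = 28.7%

28.7


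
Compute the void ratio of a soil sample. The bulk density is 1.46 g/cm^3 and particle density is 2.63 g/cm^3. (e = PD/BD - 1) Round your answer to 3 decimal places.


Step 1: e = PD / BD - 1
Step 2: e = 2.63 / 1.46 - 1
Step 3: e = 1.80137 - 1
Step 4: e = 0.801

0.801


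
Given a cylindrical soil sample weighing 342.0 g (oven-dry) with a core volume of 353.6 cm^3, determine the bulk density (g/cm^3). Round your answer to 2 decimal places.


Step 1: Identify the formula: BD = dry mass / volume
Step 2: Substitute values: BD = 342.0 / 353.6
Step 3: BD = 0.97 g/cm^3

0.97


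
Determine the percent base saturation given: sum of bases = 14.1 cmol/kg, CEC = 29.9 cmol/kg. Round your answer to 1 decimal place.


Step 1: BS = 100 * (sum of bases) / CEC
Step 2: BS = 100 * 14.1 / 29.9
Step 3: BS = 47.2%

47.2


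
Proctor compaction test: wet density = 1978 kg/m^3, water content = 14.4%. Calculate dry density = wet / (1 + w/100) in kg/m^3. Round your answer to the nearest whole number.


Step 1: Dry density = wet density / (1 + w/100)
Step 2: Dry density = 1978 / (1 + 14.4/100)
Step 3: Dry density = 1978 / 1.144
Step 4: Dry density = 1729 kg/m^3

1729


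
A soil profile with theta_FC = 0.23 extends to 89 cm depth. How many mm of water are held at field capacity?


Step 1: Water (mm) = theta_FC * depth (cm) * 10
Step 2: Water = 0.23 * 89 * 10
Step 3: Water = 204.7 mm

204.7


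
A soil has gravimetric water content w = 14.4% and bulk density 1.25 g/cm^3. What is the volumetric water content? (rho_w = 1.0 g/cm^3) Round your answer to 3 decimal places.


Step 1: theta = (w / 100) * BD / rho_w
Step 2: theta = (14.4 / 100) * 1.25 / 1.0
Step 3: theta = 0.144 * 1.25
Step 4: theta = 0.18

0.18


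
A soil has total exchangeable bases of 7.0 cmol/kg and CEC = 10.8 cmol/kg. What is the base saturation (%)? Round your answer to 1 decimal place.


Step 1: BS = 100 * (sum of bases) / CEC
Step 2: BS = 100 * 7.0 / 10.8
Step 3: BS = 64.8%

64.8


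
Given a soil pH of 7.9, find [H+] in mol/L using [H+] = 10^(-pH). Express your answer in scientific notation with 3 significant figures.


Step 1: [H+] = 10^(-pH)
Step 2: [H+] = 10^(-7.9)
Step 3: [H+] = 1.26e-08 mol/L

1.26e-08


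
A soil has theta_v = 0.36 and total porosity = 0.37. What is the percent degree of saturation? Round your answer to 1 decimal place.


Step 1: S = 100 * theta_v / n
Step 2: S = 100 * 0.36 / 0.37
Step 3: S = 97.3%

97.3


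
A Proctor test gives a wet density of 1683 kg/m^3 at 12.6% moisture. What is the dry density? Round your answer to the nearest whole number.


Step 1: Dry density = wet density / (1 + w/100)
Step 2: Dry density = 1683 / (1 + 12.6/100)
Step 3: Dry density = 1683 / 1.126
Step 4: Dry density = 1495 kg/m^3

1495


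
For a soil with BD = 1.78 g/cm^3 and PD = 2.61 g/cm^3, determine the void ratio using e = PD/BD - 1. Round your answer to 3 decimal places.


Step 1: e = PD / BD - 1
Step 2: e = 2.61 / 1.78 - 1
Step 3: e = 1.46629 - 1
Step 4: e = 0.466

0.466


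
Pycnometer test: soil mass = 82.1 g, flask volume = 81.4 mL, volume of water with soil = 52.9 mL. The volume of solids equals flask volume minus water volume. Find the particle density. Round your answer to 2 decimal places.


Step 1: Volume of solids = flask volume - water volume with soil
Step 2: V_solids = 81.4 - 52.9 = 28.5 mL
Step 3: Particle density = mass / V_solids = 82.1 / 28.5 = 2.88 g/cm^3

2.88


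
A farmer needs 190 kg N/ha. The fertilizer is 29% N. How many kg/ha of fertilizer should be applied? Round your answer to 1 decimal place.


Step 1: Fertilizer rate = target N / (N content / 100)
Step 2: Rate = 190 / (29 / 100)
Step 3: Rate = 190 / 0.29
Step 4: Rate = 655.2 kg/ha

655.2


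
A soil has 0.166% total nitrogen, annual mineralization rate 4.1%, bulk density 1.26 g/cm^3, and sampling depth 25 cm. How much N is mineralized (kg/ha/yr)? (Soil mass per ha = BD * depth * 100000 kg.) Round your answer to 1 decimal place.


Step 1: Soil mass per ha = BD * depth * 100000 = 1.26 * 25 * 100000 = 3150000 kg
Step 2: Total N pool = soil mass * N%/100 = 3150000 * 0.166/100 = 5229.0 kg/ha
Step 3: N mineralized = N pool * rate%/100 = 5229.0 * 4.1/100 = 214.4 kg/ha/yr

214.4


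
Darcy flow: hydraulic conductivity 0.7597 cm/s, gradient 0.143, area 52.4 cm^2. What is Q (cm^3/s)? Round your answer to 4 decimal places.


Step 1: Apply Darcy's law: Q = K * i * A
Step 2: Q = 0.7597 * 0.143 * 52.4
Step 3: Q = 5.6926 cm^3/s

5.6926


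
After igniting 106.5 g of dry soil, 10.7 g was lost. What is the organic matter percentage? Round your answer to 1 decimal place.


Step 1: OM% = 100 * LOI / sample mass
Step 2: OM = 100 * 10.7 / 106.5
Step 3: OM = 10.0%

10.0


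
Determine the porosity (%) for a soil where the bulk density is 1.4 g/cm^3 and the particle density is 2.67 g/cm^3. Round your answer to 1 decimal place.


Step 1: Formula: n = 100 * (1 - BD / PD)
Step 2: n = 100 * (1 - 1.4 / 2.67)
Step 3: n = 100 * (1 - 0.52434)
Step 4: n = 47.6%

47.6


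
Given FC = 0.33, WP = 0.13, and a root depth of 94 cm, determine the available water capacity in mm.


Step 1: Available water = (FC - WP) * depth * 10
Step 2: AW = (0.33 - 0.13) * 94 * 10
Step 3: AW = 0.2 * 94 * 10
Step 4: AW = 188.0 mm

188.0


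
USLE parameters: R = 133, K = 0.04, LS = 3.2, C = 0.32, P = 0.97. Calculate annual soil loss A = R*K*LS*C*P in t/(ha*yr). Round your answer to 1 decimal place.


Step 1: A = R * K * LS * C * P
Step 2: R * K = 133 * 0.04 = 5.32
Step 3: (R*K) * LS = 5.32 * 3.2 = 17.024
Step 4: * C * P = 17.024 * 0.32 * 0.97 = 5.3
Step 5: A = 5.3 t/(ha*yr)

5.3


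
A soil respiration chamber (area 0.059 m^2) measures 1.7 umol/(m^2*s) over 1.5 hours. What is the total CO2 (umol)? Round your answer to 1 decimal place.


Step 1: Convert time to seconds: 1.5 hr * 3600 = 5400.0 s
Step 2: Total = flux * area * time_s
Step 3: Total = 1.7 * 0.059 * 5400.0
Step 4: Total = 541.6 umol

541.6


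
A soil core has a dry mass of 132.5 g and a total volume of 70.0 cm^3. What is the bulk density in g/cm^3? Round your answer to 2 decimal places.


Step 1: Identify the formula: BD = dry mass / volume
Step 2: Substitute values: BD = 132.5 / 70.0
Step 3: BD = 1.89 g/cm^3

1.89


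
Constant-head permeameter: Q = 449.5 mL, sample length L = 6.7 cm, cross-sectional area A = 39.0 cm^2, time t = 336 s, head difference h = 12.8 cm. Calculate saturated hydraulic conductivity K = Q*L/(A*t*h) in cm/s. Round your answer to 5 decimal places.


Step 1: K = Q * L / (A * t * h)
Step 2: Numerator = 449.5 * 6.7 = 3011.65
Step 3: Denominator = 39.0 * 336 * 12.8 = 167731.2
Step 4: K = 3011.65 / 167731.2 = 0.01796 cm/s

0.01796


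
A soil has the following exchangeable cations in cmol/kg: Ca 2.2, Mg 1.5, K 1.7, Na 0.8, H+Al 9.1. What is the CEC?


Step 1: CEC = Ca + Mg + K + Na + (H+Al)
Step 2: CEC = 2.2 + 1.5 + 1.7 + 0.8 + 9.1
Step 3: CEC = 15.3 cmol/kg

15.3


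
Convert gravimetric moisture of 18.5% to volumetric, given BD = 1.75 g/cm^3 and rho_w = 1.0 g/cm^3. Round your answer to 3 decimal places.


Step 1: theta = (w / 100) * BD / rho_w
Step 2: theta = (18.5 / 100) * 1.75 / 1.0
Step 3: theta = 0.185 * 1.75
Step 4: theta = 0.324

0.324


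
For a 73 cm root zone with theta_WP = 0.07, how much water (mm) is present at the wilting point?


Step 1: Water (mm) = theta_WP * depth * 10
Step 2: Water = 0.07 * 73 * 10
Step 3: Water = 51.1 mm

51.1


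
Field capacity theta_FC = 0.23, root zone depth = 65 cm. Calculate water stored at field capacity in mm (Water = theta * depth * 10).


Step 1: Water (mm) = theta_FC * depth (cm) * 10
Step 2: Water = 0.23 * 65 * 10
Step 3: Water = 149.5 mm

149.5


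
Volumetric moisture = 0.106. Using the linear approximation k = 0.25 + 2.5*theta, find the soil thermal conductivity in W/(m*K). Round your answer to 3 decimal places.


Step 1: k = 0.25 + 2.5 * theta
Step 2: k = 0.25 + 2.5 * 0.106
Step 3: k = 0.25 + 0.265
Step 4: k = 0.515 W/(m*K)

0.515


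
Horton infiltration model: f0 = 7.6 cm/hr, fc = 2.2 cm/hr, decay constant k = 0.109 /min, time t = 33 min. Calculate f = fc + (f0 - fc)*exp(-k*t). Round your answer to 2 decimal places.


Step 1: f = fc + (f0 - fc) * exp(-k * t)
Step 2: exp(-0.109 * 33) = 0.027406
Step 3: f = 2.2 + (7.6 - 2.2) * 0.027406
Step 4: f = 2.2 + 5.4 * 0.027406
Step 5: f = 2.35 cm/hr

2.35


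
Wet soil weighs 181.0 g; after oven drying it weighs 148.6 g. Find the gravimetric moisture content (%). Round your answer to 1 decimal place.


Step 1: Water mass = wet - dry = 181.0 - 148.6 = 32.4 g
Step 2: w = 100 * water mass / dry mass
Step 3: w = 100 * 32.4 / 148.6 = 21.8%

21.8


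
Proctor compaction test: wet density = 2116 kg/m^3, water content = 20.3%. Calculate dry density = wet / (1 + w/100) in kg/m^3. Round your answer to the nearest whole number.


Step 1: Dry density = wet density / (1 + w/100)
Step 2: Dry density = 2116 / (1 + 20.3/100)
Step 3: Dry density = 2116 / 1.203
Step 4: Dry density = 1759 kg/m^3

1759


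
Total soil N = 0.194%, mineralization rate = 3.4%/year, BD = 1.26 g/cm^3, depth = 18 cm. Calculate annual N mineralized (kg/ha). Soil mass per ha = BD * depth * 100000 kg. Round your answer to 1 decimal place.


Step 1: Soil mass per ha = BD * depth * 100000 = 1.26 * 18 * 100000 = 2268000 kg
Step 2: Total N pool = soil mass * N%/100 = 2268000 * 0.194/100 = 4399.92 kg/ha
Step 3: N mineralized = N pool * rate%/100 = 4399.92 * 3.4/100 = 149.6 kg/ha/yr

149.6


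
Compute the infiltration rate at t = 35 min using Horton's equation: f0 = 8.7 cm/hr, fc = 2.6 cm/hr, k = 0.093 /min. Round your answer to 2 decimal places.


Step 1: f = fc + (f0 - fc) * exp(-k * t)
Step 2: exp(-0.093 * 35) = 0.038581
Step 3: f = 2.6 + (8.7 - 2.6) * 0.038581
Step 4: f = 2.6 + 6.1 * 0.038581
Step 5: f = 2.84 cm/hr

2.84


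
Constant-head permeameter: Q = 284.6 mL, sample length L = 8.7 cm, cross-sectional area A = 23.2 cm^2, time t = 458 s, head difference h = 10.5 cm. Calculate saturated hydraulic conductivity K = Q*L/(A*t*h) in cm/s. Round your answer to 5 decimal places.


Step 1: K = Q * L / (A * t * h)
Step 2: Numerator = 284.6 * 8.7 = 2476.02
Step 3: Denominator = 23.2 * 458 * 10.5 = 111568.8
Step 4: K = 2476.02 / 111568.8 = 0.02219 cm/s

0.02219


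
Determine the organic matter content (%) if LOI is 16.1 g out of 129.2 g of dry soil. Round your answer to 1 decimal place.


Step 1: OM% = 100 * LOI / sample mass
Step 2: OM = 100 * 16.1 / 129.2
Step 3: OM = 12.5%

12.5


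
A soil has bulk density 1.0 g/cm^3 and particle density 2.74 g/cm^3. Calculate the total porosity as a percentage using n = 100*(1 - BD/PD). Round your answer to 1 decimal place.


Step 1: Formula: n = 100 * (1 - BD / PD)
Step 2: n = 100 * (1 - 1.0 / 2.74)
Step 3: n = 100 * (1 - 0.36496)
Step 4: n = 63.5%

63.5


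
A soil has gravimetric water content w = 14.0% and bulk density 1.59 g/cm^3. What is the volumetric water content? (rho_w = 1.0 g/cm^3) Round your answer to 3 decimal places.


Step 1: theta = (w / 100) * BD / rho_w
Step 2: theta = (14.0 / 100) * 1.59 / 1.0
Step 3: theta = 0.14 * 1.59
Step 4: theta = 0.223

0.223


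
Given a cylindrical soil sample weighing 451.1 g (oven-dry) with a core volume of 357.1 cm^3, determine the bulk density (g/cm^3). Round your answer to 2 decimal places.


Step 1: Identify the formula: BD = dry mass / volume
Step 2: Substitute values: BD = 451.1 / 357.1
Step 3: BD = 1.26 g/cm^3

1.26


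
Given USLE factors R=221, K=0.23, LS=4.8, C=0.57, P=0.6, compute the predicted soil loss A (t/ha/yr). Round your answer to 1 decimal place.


Step 1: A = R * K * LS * C * P
Step 2: R * K = 221 * 0.23 = 50.83
Step 3: (R*K) * LS = 50.83 * 4.8 = 243.984
Step 4: * C * P = 243.984 * 0.57 * 0.6 = 83.4
Step 5: A = 83.4 t/(ha*yr)

83.4


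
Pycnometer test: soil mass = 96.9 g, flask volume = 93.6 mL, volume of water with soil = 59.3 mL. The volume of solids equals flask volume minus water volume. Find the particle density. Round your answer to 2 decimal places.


Step 1: Volume of solids = flask volume - water volume with soil
Step 2: V_solids = 93.6 - 59.3 = 34.3 mL
Step 3: Particle density = mass / V_solids = 96.9 / 34.3 = 2.83 g/cm^3

2.83


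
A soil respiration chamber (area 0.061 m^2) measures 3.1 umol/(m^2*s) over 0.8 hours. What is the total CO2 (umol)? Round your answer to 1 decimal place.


Step 1: Convert time to seconds: 0.8 hr * 3600 = 2880.0 s
Step 2: Total = flux * area * time_s
Step 3: Total = 3.1 * 0.061 * 2880.0
Step 4: Total = 544.6 umol

544.6


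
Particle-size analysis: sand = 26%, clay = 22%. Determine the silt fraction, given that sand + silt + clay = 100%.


Step 1: sand + silt + clay = 100%
Step 2: silt = 100 - sand - clay
Step 3: silt = 100 - 26 - 22
Step 4: silt = 52%

52


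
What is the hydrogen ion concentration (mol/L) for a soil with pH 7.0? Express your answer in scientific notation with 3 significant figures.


Step 1: [H+] = 10^(-pH)
Step 2: [H+] = 10^(-7.0)
Step 3: [H+] = 1.00e-07 mol/L

1.00e-07


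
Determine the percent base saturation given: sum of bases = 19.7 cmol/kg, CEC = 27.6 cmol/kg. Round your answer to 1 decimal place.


Step 1: BS = 100 * (sum of bases) / CEC
Step 2: BS = 100 * 19.7 / 27.6
Step 3: BS = 71.4%

71.4


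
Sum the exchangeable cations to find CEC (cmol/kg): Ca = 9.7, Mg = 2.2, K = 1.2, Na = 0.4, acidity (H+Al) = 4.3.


Step 1: CEC = Ca + Mg + K + Na + (H+Al)
Step 2: CEC = 9.7 + 2.2 + 1.2 + 0.4 + 4.3
Step 3: CEC = 17.8 cmol/kg

17.8


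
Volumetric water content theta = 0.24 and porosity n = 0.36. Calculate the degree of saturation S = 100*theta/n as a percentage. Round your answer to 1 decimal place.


Step 1: S = 100 * theta_v / n
Step 2: S = 100 * 0.24 / 0.36
Step 3: S = 66.7%

66.7


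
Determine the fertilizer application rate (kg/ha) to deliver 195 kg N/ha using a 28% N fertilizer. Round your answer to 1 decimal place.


Step 1: Fertilizer rate = target N / (N content / 100)
Step 2: Rate = 195 / (28 / 100)
Step 3: Rate = 195 / 0.28
Step 4: Rate = 696.4 kg/ha

696.4


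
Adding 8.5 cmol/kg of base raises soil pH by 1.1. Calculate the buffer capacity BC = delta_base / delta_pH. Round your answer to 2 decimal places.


Step 1: BC = change in base / change in pH
Step 2: BC = 8.5 / 1.1
Step 3: BC = 7.73 cmol/(kg*pH unit)

7.73
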